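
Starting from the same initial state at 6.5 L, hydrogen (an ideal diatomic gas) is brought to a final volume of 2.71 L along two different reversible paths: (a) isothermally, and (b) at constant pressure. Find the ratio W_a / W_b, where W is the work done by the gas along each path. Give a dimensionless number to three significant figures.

Path (a) isothermal: W = P₁V₁ ln(V₂/V₁) → W_a/(P₁V₁) = -0.8749.
Path (b) isobaric: W = P₁(V₂ − V₁) → W_b/(P₁V₁) = -0.5831.
W_a / W_b = -0.8749 / -0.5831 = 1.5.

W_a / W_b ≈ 1.50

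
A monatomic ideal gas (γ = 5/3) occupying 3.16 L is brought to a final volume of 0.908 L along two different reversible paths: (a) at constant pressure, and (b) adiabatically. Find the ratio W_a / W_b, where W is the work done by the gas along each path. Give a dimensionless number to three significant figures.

W_a / W_b ≈ 0.366

Path (a) isobaric: W = P₁(V₂ − V₁) → W_a/(P₁V₁) = -0.7127.
Path (b) adiabatic: W = P₁V₁(1 − (V₁/V₂)^(γ−1))/(γ−1) → W_b/(P₁V₁) = -1.945.
W_a / W_b = -0.7127 / -1.945 = 0.3665.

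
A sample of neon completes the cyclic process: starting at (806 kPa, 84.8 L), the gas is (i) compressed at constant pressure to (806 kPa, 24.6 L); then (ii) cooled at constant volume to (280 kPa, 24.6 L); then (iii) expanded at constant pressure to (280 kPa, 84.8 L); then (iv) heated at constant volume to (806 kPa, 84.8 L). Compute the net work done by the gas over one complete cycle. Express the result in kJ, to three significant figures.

Constant-volume legs do no work.
W(i) = (806)(24.6 − 84.8) = -48521 J; W(iii) = (280)(84.8 − 24.6) = 16856 J.
W_net = -48521 + 16856 = -31665 J (the counter-clockwise enclosed area).

W_net ≈ -31.7 kJ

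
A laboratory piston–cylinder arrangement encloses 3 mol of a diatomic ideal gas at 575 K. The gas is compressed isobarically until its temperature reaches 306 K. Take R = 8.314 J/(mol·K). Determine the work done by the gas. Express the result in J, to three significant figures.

W ≈ -6710 J

Isobaric: W = P ΔV = nR ΔT.
W = (3)(8.314)(306 − 575) = -6709 J.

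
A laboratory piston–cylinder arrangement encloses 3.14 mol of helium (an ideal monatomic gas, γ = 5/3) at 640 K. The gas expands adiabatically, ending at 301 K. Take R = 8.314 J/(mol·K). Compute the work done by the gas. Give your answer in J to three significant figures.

Adiabatic ⇒ Q = 0, so W_by = −ΔU = nCᵥ(T₁ − T₂).
Cᵥ = 3R/2 = 12.47 J/(mol·K).
W = (3.14)(12.47)(640 − 301) = 13275 J.

W ≈ 13300 J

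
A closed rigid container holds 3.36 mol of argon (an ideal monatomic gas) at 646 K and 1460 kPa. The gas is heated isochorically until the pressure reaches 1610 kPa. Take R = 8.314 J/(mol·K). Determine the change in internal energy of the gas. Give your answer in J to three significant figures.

Constant volume ⇒ W = 0, so Q = ΔU = nCᵥΔT with Cᵥ = 3R/2 = 12.47 J/(mol·K).
At constant V, T₂/T₁ = P₂/P₁ ⇒ ΔT = T₁(P₂/P₁ − 1) = 646·(1610/1460 − 1) = 66.37 K.
ΔU = (3.36)(12.47)(66.37) = 2781 J.

ΔU ≈ 2780 J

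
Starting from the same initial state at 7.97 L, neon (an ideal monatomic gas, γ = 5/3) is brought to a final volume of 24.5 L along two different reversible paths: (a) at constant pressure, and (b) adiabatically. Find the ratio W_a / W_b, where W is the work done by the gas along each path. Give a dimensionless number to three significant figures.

W_a / W_b ≈ 2.62

Path (a) isobaric: W = P₁(V₂ − V₁) → W_a/(P₁V₁) = 2.074.
Path (b) adiabatic: W = P₁V₁(1 − (V₁/V₂)^(γ−1))/(γ−1) → W_b/(P₁V₁) = 0.7905.
W_a / W_b = 2.074 / 0.7905 = 2.624.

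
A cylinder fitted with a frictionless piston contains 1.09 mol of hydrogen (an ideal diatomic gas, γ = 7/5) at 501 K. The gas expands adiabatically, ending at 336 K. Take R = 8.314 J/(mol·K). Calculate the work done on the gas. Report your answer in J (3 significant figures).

W ≈ -3740 J

Adiabatic ⇒ Q = 0, so W_by = −ΔU = nCᵥ(T₁ − T₂).
Cᵥ = 5R/2 = 20.79 J/(mol·K).
W = (1.09)(20.79)(501 − 336) = 3738 J.
Work on gas = −W_by = -3738 J.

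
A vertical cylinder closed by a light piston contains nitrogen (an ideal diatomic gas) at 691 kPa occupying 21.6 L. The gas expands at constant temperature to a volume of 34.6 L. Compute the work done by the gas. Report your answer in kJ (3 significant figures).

W ≈ 7.03 kJ

Isothermal: W = nRT ln(V₂/V₁) = P₁V₁ ln(V₂/V₁).
P₁V₁ = (691 kPa)(21.6 L) = 14926 J.
W = 14926 × ln(34.6/21.6) = 14926 × 0.4712
W_by_gas = 7032 J.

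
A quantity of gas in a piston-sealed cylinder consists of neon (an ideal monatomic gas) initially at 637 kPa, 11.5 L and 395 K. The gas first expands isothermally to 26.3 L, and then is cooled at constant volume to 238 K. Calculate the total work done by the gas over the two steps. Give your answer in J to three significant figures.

Step 1 (isothermal): W = P₁V₁ ln(V₂/V₁) = (7326) ln(26.3/11.5) = 6060 J.
Step 2 (isochoric): W = 0 (constant volume).
W_total = 6060 + 0 = 6060 J.

W_total ≈ 6060 J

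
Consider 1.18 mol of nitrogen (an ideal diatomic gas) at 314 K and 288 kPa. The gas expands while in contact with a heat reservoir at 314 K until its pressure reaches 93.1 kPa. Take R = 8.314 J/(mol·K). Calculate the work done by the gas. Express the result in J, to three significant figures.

W ≈ 3480 J

Isothermal process: W = nRT ln(V₂/V₁) = nRT ln(P₁/P₂).
W = (1.18)(8.314)(314) × ln(288/93.1)
  = 3081 × ln(3.093) = 3081 × 1.129
W_by_gas = 3479 J.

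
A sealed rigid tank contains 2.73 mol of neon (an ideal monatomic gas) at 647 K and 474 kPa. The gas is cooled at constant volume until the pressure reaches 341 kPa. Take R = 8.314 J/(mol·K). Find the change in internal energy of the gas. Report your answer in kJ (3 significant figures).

ΔU ≈ -6.18 kJ

Constant volume ⇒ W = 0, so Q = ΔU = nCᵥΔT with Cᵥ = 3R/2 = 12.47 J/(mol·K).
At constant V, T₂/T₁ = P₂/P₁ ⇒ ΔT = T₁(P₂/P₁ − 1) = 647·(341/474 − 1) = -181.5 K.
ΔU = (2.73)(12.47)(-181.5) = -6181 J.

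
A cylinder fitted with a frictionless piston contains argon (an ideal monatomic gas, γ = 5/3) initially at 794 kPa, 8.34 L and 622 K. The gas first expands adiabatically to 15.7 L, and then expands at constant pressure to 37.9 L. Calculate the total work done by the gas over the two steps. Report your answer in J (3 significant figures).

Step 1 (adiabatic): W = (P₁V₁ − P₂V₂)/(γ−1) = (6622 − 4343)/0.667 = 3418 J.
After step 1: P = 276.7 kPa, V = 15.7 L, T = 408 K.
Step 2 (isobaric): W = PΔV = (276.7 kPa)(37.9 − 15.7 L) = 6142 J.
W_total = 3418 + 6142 = 9559 J.

W_total ≈ 9560 J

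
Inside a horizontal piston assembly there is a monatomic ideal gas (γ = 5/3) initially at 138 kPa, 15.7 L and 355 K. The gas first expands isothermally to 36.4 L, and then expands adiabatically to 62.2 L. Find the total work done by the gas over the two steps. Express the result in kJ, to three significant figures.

Step 1 (isothermal): W = P₁V₁ ln(V₂/V₁) = (2167) ln(36.4/15.7) = 1822 J.
After step 1: P = 59.52 kPa, V = 36.4 L, T = 355 K.
Step 2 (adiabatic): W = (P₁V₁ − P₂V₂)/(γ−1) = (2167 − 1516)/0.667 = 976.1 J.
W_total = 1822 + 976.1 = 2798 J.

W_total ≈ 2.80 kJ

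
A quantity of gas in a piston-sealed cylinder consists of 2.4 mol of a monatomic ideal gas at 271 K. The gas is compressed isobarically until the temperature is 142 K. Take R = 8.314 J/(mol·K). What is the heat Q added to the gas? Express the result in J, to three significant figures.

Q ≈ -6440 J

Isobaric: W = nRΔT = (2.4)(8.314)(-129) = -2574 J.
ΔU = nCᵥΔT with Cᵥ = 3R/2: ΔU = (2.4)(12.47)(-129) = -3861 J.
Q = ΔU + W = -3861 − 2574 = -6435 J.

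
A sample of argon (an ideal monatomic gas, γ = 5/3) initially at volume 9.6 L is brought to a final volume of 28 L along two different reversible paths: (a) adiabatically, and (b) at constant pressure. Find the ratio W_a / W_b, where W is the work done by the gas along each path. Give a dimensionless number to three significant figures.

Path (a) adiabatic: W = P₁V₁(1 − (V₁/V₂)^(γ−1))/(γ−1) → W_a/(P₁V₁) = 0.7652.
Path (b) isobaric: W = P₁(V₂ − V₁) → W_b/(P₁V₁) = 1.917.
W_a / W_b = 0.7652 / 1.917 = 0.3992.

W_a / W_b ≈ 0.399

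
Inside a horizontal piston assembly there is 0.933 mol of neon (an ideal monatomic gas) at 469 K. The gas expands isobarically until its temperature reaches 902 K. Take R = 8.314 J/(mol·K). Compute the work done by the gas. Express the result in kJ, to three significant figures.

W ≈ 3.36 kJ

Isobaric: W = P ΔV = nR ΔT.
W = (0.933)(8.314)(902 − 469) = 3359 J.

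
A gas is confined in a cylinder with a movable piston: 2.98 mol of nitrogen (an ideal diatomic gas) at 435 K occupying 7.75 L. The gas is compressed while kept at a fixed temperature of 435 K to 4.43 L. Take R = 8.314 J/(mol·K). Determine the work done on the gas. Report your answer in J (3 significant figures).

W ≈ 6030 J

Isothermal: W = nRT ln(V₂/V₁).
W = (2.98)(8.314)(435) × ln(4.43/7.75)
  = 10777 × -0.5593
W_by_gas = -6028 J; work on gas = −W_by = 6028 J.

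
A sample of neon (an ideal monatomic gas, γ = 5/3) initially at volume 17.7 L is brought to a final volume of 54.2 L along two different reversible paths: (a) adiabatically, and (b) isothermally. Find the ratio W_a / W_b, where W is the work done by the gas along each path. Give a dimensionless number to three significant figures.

Path (a) adiabatic: W = P₁V₁(1 − (V₁/V₂)^(γ−1))/(γ−1) → W_a/(P₁V₁) = 0.7887.
Path (b) isothermal: W = P₁V₁ ln(V₂/V₁) → W_b/(P₁V₁) = 1.119.
W_a / W_b = 0.7887 / 1.119 = 0.7047.

W_a / W_b ≈ 0.705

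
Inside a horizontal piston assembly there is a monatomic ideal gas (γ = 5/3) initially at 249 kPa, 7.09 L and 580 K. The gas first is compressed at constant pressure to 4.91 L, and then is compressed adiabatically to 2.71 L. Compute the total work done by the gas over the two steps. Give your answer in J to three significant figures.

Step 1 (isobaric): W = PΔV = (249 kPa)(4.91 − 7.09 L) = -542.8 J.
After step 1: P = 249 kPa, V = 4.91 L, T = 401.7 K.
Step 2 (adiabatic): W = (P₁V₁ − P₂V₂)/(γ−1) = (1223 − 1817)/0.667 = -891.6 J.
W_total = -542.8 − 891.6 = -1434 J.

W_total ≈ -1430 J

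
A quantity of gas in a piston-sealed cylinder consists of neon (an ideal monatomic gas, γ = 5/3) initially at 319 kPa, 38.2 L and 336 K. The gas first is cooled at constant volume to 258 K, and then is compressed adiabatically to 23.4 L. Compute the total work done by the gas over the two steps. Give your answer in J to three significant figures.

Step 1 (isochoric): W = 0 (constant volume).
After step 1: P = 244.9 kPa (V unchanged).
Step 2 (adiabatic): W = (P₁V₁ − P₂V₂)/(γ−1) = (9357 − 12973)/0.667 = -5424 J.
W_total = 0 − 5424 = -5424 J.

W_total ≈ -5420 J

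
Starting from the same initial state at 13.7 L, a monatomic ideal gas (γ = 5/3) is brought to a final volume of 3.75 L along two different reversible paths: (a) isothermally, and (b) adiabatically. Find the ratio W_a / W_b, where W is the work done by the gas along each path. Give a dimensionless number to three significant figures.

Path (a) isothermal: W = P₁V₁ ln(V₂/V₁) → W_a/(P₁V₁) = -1.296.
Path (b) adiabatic: W = P₁V₁(1 − (V₁/V₂)^(γ−1))/(γ−1) → W_b/(P₁V₁) = -2.058.
W_a / W_b = -1.296 / -2.058 = 0.6295.

W_a / W_b ≈ 0.630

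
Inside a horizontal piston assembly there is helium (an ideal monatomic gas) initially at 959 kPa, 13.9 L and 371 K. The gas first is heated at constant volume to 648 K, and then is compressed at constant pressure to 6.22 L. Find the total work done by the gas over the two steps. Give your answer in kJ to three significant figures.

Step 1 (isochoric): W = 0 (constant volume).
After step 1: P = 1675 kPa (V unchanged).
Step 2 (isobaric): W = PΔV = (1675 kPa)(6.22 − 13.9 L) = -12864 J.
W_total = 0 − 12864 = -12864 J.

W_total ≈ -12.9 kJ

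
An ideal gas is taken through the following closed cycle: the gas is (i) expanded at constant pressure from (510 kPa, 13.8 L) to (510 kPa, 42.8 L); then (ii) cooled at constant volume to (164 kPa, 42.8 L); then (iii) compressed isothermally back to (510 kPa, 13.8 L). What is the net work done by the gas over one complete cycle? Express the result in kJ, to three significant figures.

Leg (i): W = PΔV = (510)(42.8 − 13.8) = 14790 J.
Leg (ii): W = 0.
Leg (iii): W = PᵢVᵢ ln(V_f/Vᵢ) = (7019) ln(13.8/42.8) = -7945 J.
W_net = 14790 − 7945 = 6845 J.

W_net ≈ 6.85 kJ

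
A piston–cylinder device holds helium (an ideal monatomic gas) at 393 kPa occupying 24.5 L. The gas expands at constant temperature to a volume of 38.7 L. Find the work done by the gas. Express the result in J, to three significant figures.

Isothermal: W = nRT ln(V₂/V₁) = P₁V₁ ln(V₂/V₁).
P₁V₁ = (393 kPa)(24.5 L) = 9628 J.
W = 9628 × ln(38.7/24.5) = 9628 × 0.4572
W_by_gas = 4402 J.

W ≈ 4400 J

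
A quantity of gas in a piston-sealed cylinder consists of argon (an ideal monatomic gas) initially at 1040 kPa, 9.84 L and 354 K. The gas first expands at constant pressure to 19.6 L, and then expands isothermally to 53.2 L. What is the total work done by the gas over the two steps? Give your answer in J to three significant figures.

Step 1 (isobaric): W = PΔV = (1040 kPa)(19.6 − 9.84 L) = 10150 J.
After step 1: P = 1040 kPa, V = 19.6 L, T = 705.1 K.
Step 2 (isothermal): W = P₁V₁ ln(V₂/V₁) = (20384) ln(53.2/19.6) = 20354 J.
W_total = 10150 + 20354 = 30504 J.

W_total ≈ 30500 J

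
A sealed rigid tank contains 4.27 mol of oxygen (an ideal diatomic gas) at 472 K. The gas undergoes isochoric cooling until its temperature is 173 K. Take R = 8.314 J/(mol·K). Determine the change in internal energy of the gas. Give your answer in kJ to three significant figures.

ΔU ≈ -26.5 kJ

Constant volume ⇒ W = 0, so Q = ΔU = nCᵥΔT with Cᵥ = 5R/2 = 20.79 J/(mol·K).
ΔU = (4.27)(20.79)(173 − 472) = -26537 J.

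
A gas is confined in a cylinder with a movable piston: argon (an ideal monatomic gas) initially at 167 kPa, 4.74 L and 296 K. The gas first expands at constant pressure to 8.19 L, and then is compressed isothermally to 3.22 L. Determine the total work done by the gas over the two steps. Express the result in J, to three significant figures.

Step 1 (isobaric): W = PΔV = (167 kPa)(8.19 − 4.74 L) = 576.1 J.
After step 1: P = 167 kPa, V = 8.19 L, T = 511.4 K.
Step 2 (isothermal): W = P₁V₁ ln(V₂/V₁) = (1368) ln(3.22/8.19) = -1277 J.
W_total = 576.1 − 1277 = -700.7 J.

W_total ≈ -701 J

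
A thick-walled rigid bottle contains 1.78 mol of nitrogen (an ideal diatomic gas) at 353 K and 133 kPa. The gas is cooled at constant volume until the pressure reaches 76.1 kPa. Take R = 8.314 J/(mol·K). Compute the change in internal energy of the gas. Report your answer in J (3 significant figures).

Constant volume ⇒ W = 0, so Q = ΔU = nCᵥΔT with Cᵥ = 5R/2 = 20.79 J/(mol·K).
At constant V, T₂/T₁ = P₂/P₁ ⇒ ΔT = T₁(P₂/P₁ − 1) = 353·(76.1/133 − 1) = -151 K.
ΔU = (1.78)(20.79)(-151) = -5587 J.

ΔU ≈ -5590 J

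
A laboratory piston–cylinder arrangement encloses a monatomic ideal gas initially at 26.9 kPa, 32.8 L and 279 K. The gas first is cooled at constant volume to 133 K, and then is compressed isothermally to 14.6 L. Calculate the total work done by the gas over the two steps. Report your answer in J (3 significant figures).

Step 1 (isochoric): W = 0 (constant volume).
After step 1: P = 12.82 kPa (V unchanged).
Step 2 (isothermal): W = P₁V₁ ln(V₂/V₁) = (420.6) ln(14.6/32.8) = -340.4 J.
W_total = 0 − 340.4 = -340.4 J.

W_total ≈ -340 J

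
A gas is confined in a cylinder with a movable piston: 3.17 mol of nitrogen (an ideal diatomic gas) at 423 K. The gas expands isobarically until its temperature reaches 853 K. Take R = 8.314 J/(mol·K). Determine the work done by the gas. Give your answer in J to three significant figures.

W ≈ 11300 J

Isobaric: W = P ΔV = nR ΔT.
W = (3.17)(8.314)(853 − 423) = 11333 J.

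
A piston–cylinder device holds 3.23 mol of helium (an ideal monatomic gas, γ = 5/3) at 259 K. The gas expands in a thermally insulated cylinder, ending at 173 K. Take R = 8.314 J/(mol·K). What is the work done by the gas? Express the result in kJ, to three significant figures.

W ≈ 3.46 kJ

Adiabatic ⇒ Q = 0, so W_by = −ΔU = nCᵥ(T₁ − T₂).
Cᵥ = 3R/2 = 12.47 J/(mol·K).
W = (3.23)(12.47)(259 − 173) = 3464 J.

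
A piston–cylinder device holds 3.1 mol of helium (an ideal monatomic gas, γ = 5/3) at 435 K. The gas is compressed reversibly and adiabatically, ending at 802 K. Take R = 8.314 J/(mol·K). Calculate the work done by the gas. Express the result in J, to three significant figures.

W ≈ -14200 J

Adiabatic ⇒ Q = 0, so W_by = −ΔU = nCᵥ(T₁ − T₂).
Cᵥ = 3R/2 = 12.47 J/(mol·K).
W = (3.1)(12.47)(435 − 802) = -14188 J.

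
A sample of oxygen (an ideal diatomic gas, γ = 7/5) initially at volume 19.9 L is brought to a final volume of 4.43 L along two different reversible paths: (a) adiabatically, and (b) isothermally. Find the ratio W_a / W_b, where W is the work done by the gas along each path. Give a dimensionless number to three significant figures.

W_a / W_b ≈ 1.37

Path (a) adiabatic: W = P₁V₁(1 − (V₁/V₂)^(γ−1))/(γ−1) → W_a/(P₁V₁) = -2.06.
Path (b) isothermal: W = P₁V₁ ln(V₂/V₁) → W_b/(P₁V₁) = -1.502.
W_a / W_b = -2.06 / -1.502 = 1.371.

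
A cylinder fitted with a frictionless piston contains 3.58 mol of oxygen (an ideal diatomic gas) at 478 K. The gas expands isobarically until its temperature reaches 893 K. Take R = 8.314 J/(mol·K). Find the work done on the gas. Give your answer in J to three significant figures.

W ≈ -12400 J

Isobaric: W = P ΔV = nR ΔT.
W = (3.58)(8.314)(893 − 478) = 12352 J.
Work on gas = −W_by = -12352 J.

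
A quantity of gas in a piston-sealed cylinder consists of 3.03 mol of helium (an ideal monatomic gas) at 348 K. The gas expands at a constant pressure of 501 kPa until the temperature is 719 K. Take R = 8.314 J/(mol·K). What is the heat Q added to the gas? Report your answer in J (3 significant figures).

Q ≈ 23400 J

Isobaric: W = nRΔT = (3.03)(8.314)(371) = 9346 J.
ΔU = nCᵥΔT with Cᵥ = 3R/2: ΔU = (3.03)(12.47)(371) = 14019 J.
Q = ΔU + W = 14019 + 9346 = 23365 J.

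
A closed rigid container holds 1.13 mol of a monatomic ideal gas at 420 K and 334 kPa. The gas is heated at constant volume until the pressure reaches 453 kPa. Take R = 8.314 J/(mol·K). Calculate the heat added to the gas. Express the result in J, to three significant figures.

Q ≈ 2110 J

Constant volume ⇒ W = 0, so Q = ΔU = nCᵥΔT with Cᵥ = 3R/2 = 12.47 J/(mol·K).
At constant V, T₂/T₁ = P₂/P₁ ⇒ ΔT = T₁(P₂/P₁ − 1) = 420·(453/334 − 1) = 149.6 K.
ΔU = (1.13)(12.47)(149.6) = 2109 J.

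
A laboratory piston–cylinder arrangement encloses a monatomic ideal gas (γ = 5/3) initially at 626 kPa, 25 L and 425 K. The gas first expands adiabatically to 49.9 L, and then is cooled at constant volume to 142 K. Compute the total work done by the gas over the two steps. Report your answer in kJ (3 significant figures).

W_total ≈ 8.67 kJ

Step 1 (adiabatic): W = (P₁V₁ − P₂V₂)/(γ−1) = (15650 − 9872)/0.667 = 8667 J.
Step 2 (isochoric): W = 0 (constant volume).
W_total = 8667 + 0 = 8667 J.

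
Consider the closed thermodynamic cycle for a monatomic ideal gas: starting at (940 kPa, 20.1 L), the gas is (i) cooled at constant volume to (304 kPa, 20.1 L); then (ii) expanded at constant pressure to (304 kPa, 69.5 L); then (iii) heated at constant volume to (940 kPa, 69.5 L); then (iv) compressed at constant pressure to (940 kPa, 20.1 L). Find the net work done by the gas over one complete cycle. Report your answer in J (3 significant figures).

Constant-volume legs do no work.
W(ii) = (304)(69.5 − 20.1) = 15018 J; W(iv) = (940)(20.1 − 69.5) = -46436 J.
W_net = 15018 − 46436 = -31418 J (the counter-clockwise enclosed area).

W_net ≈ -31400 J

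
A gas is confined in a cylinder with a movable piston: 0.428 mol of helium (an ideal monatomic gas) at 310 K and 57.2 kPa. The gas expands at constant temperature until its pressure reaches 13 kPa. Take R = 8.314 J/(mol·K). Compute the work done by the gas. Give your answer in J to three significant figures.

Isothermal process: W = nRT ln(V₂/V₁) = nRT ln(P₁/P₂).
W = (0.428)(8.314)(310) × ln(57.2/13)
  = 1103 × ln(4.4) = 1103 × 1.482
W_by_gas = 1634 J.

W ≈ 1630 J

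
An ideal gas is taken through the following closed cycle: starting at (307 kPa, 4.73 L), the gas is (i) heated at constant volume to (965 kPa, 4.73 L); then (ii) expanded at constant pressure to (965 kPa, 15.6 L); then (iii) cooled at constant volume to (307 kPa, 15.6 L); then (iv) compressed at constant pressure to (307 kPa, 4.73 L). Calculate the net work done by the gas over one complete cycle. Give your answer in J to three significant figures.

W_net ≈ 7150 J

Constant-volume legs do no work.
W(ii) = (965)(15.6 − 4.73) = 10490 J; W(iv) = (307)(4.73 − 15.6) = -3337 J.
W_net = 10490 − 3337 = 7152 J (the clockwise enclosed area).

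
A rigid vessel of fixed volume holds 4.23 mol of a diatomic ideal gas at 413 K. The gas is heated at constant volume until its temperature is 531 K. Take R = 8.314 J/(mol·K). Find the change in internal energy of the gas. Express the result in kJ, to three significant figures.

Constant volume ⇒ W = 0, so Q = ΔU = nCᵥΔT with Cᵥ = 5R/2 = 20.79 J/(mol·K).
ΔU = (4.23)(20.79)(531 − 413) = 10375 J.

ΔU ≈ 10.4 kJ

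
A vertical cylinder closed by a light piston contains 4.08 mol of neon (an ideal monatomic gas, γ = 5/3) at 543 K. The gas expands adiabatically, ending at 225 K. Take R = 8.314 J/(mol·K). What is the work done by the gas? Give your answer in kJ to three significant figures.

W ≈ 16.2 kJ

Adiabatic ⇒ Q = 0, so W_by = −ΔU = nCᵥ(T₁ − T₂).
Cᵥ = 3R/2 = 12.47 J/(mol·K).
W = (4.08)(12.47)(543 − 225) = 16180 J.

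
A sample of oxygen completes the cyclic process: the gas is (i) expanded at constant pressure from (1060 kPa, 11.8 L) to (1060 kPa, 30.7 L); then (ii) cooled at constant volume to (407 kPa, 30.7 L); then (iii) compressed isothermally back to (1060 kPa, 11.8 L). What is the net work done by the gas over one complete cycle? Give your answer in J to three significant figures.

Leg (i): W = PΔV = (1060)(30.7 − 11.8) = 20034 J.
Leg (ii): W = 0.
Leg (iii): W = PᵢVᵢ ln(V_f/Vᵢ) = (12495) ln(11.8/30.7) = -11947 J.
W_net = 20034 − 11947 = 8087 J.

W_net ≈ 8090 J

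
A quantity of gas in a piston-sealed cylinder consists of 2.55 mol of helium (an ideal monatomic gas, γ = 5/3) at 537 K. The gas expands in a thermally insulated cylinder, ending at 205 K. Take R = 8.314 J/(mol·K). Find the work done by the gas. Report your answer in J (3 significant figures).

Adiabatic ⇒ Q = 0, so W_by = −ΔU = nCᵥ(T₁ − T₂).
Cᵥ = 3R/2 = 12.47 J/(mol·K).
W = (2.55)(12.47)(537 − 205) = 10558 J.

W ≈ 10600 J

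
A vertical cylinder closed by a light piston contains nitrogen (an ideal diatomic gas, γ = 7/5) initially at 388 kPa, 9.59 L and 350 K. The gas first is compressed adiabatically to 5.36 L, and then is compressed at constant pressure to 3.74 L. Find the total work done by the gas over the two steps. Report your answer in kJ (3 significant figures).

W_total ≈ -3.86 kJ

Step 1 (adiabatic): W = (P₁V₁ − P₂V₂)/(γ−1) = (3721 − 4696)/0.4 = -2437 J.
After step 1: P = 876.1 kPa, V = 5.36 L, T = 441.7 K.
Step 2 (isobaric): W = PΔV = (876.1 kPa)(3.74 − 5.36 L) = -1419 J.
W_total = -2437 − 1419 = -3857 J.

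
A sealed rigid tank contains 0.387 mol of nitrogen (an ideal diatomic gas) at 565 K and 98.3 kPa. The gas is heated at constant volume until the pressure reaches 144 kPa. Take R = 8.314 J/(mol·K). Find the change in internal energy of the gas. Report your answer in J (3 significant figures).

ΔU ≈ 2110 J

Constant volume ⇒ W = 0, so Q = ΔU = nCᵥΔT with Cᵥ = 5R/2 = 20.79 J/(mol·K).
At constant V, T₂/T₁ = P₂/P₁ ⇒ ΔT = T₁(P₂/P₁ − 1) = 565·(144/98.3 − 1) = 262.7 K.
ΔU = (0.387)(20.79)(262.7) = 2113 J.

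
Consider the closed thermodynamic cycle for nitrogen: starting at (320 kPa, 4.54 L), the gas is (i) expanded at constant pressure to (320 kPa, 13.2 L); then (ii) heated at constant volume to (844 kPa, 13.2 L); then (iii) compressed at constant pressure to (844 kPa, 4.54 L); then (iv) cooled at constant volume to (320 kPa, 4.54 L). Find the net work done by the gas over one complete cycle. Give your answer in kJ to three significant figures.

W_net ≈ -4.54 kJ

Constant-volume legs do no work.
W(i) = (320)(13.2 − 4.54) = 2771 J; W(iii) = (844)(4.54 − 13.2) = -7309 J.
W_net = 2771 − 7309 = -4538 J (the counter-clockwise enclosed area).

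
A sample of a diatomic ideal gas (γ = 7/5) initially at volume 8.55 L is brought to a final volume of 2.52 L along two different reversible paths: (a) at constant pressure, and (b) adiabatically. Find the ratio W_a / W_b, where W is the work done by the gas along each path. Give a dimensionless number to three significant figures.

W_a / W_b ≈ 0.448

Path (a) isobaric: W = P₁(V₂ − V₁) → W_a/(P₁V₁) = -0.7053.
Path (b) adiabatic: W = P₁V₁(1 − (V₁/V₂)^(γ−1))/(γ−1) → W_b/(P₁V₁) = -1.575.
W_a / W_b = -0.7053 / -1.575 = 0.4477.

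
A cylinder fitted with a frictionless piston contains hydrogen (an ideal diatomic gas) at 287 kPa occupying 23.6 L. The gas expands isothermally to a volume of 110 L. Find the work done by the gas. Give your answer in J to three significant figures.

W ≈ 10400 J

Isothermal: W = nRT ln(V₂/V₁) = P₁V₁ ln(V₂/V₁).
P₁V₁ = (287 kPa)(23.6 L) = 6773 J.
W = 6773 × ln(110/23.6) = 6773 × 1.539
W_by_gas = 10426 J.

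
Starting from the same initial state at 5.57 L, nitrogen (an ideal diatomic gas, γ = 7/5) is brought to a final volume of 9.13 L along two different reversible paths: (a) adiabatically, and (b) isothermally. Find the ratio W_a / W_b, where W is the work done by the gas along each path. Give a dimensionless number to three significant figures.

Path (a) adiabatic: W = P₁V₁(1 − (V₁/V₂)^(γ−1))/(γ−1) → W_a/(P₁V₁) = 0.4484.
Path (b) isothermal: W = P₁V₁ ln(V₂/V₁) → W_b/(P₁V₁) = 0.4942.
W_a / W_b = 0.4484 / 0.4942 = 0.9074.

W_a / W_b ≈ 0.907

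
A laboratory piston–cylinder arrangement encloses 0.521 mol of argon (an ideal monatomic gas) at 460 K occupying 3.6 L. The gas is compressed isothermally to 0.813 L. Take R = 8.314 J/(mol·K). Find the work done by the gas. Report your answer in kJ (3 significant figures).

W ≈ -2.96 kJ

Isothermal: W = nRT ln(V₂/V₁).
W = (0.521)(8.314)(460) × ln(0.813/3.6)
  = 1993 × -1.488
W_by_gas = -2965 J.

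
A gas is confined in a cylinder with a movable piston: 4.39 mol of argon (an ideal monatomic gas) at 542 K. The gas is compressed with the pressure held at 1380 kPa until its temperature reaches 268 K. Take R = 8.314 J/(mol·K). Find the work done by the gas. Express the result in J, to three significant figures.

Isobaric: W = P ΔV = nR ΔT.
W = (4.39)(8.314)(268 − 542) = -10001 J.

W ≈ -10000 J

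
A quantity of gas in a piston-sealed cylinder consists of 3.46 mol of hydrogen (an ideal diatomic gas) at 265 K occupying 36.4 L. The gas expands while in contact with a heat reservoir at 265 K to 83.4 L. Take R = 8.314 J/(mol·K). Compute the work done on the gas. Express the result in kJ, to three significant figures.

Isothermal: W = nRT ln(V₂/V₁).
W = (3.46)(8.314)(265) × ln(83.4/36.4)
  = 7623 × 0.8291
W_by_gas = 6320 J; work on gas = −W_by = -6320 J.

W ≈ -6.32 kJ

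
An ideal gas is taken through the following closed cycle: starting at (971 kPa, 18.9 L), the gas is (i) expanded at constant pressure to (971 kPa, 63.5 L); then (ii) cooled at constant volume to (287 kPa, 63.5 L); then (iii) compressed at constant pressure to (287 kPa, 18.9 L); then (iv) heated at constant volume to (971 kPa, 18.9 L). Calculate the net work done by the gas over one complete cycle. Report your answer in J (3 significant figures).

W_net ≈ 30500 J

Constant-volume legs do no work.
W(i) = (971)(63.5 − 18.9) = 43307 J; W(iii) = (287)(18.9 − 63.5) = -12800 J.
W_net = 43307 − 12800 = 30506 J (the clockwise enclosed area).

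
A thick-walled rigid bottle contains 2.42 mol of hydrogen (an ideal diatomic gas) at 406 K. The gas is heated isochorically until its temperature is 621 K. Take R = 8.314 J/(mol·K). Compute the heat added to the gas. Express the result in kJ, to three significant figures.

Constant volume ⇒ W = 0, so Q = ΔU = nCᵥΔT with Cᵥ = 5R/2 = 20.79 J/(mol·K).
ΔU = (2.42)(20.79)(621 − 406) = 10814 J.

Q ≈ 10.8 kJ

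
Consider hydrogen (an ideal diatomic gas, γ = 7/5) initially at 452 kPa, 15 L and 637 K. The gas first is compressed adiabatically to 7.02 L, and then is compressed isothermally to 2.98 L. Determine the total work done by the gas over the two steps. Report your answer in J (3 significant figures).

Step 1 (adiabatic): W = (P₁V₁ − P₂V₂)/(γ−1) = (6780 − 9186)/0.4 = -6015 J.
After step 1: P = 1309 kPa, V = 7.02 L, T = 863.1 K.
Step 2 (isothermal): W = P₁V₁ ln(V₂/V₁) = (9186) ln(2.98/7.02) = -7871 J.
W_total = -6015 − 7871 = -13886 J.

W_total ≈ -13900 J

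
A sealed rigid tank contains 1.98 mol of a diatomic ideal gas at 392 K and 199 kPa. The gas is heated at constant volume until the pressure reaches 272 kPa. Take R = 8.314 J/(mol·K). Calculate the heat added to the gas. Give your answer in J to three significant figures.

Constant volume ⇒ W = 0, so Q = ΔU = nCᵥΔT with Cᵥ = 5R/2 = 20.79 J/(mol·K).
At constant V, T₂/T₁ = P₂/P₁ ⇒ ΔT = T₁(P₂/P₁ − 1) = 392·(272/199 − 1) = 143.8 K.
ΔU = (1.98)(20.79)(143.8) = 5918 J.

Q ≈ 5920 J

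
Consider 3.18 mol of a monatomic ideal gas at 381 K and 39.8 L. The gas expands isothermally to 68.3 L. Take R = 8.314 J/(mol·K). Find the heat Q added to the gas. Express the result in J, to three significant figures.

Q ≈ 5440 J

Isothermal ⇒ ΔU = 0, so Q = W = nRT ln(V₂/V₁).
Q = (3.18)(8.314)(381) ln(68.3/39.8) = 10073 × 0.54 = 5440 J.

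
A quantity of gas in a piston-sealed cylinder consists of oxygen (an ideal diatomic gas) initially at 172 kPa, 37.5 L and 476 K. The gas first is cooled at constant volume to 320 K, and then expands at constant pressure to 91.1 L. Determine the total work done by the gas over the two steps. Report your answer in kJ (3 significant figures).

Step 1 (isochoric): W = 0 (constant volume).
After step 1: P = 115.6 kPa (V unchanged).
Step 2 (isobaric): W = PΔV = (115.6 kPa)(91.1 − 37.5 L) = 6198 J.
W_total = 0 + 6198 = 6198 J.

W_total ≈ 6.20 kJ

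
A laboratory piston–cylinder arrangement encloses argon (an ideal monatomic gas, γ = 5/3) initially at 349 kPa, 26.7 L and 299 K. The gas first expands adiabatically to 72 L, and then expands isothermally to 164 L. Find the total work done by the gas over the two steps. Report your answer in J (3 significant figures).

W_total ≈ 10700 J

Step 1 (adiabatic): W = (P₁V₁ − P₂V₂)/(γ−1) = (9318 − 4810)/0.667 = 6763 J.
After step 1: P = 66.8 kPa, V = 72 L, T = 154.3 K.
Step 2 (isothermal): W = P₁V₁ ln(V₂/V₁) = (4810) ln(164/72) = 3959 J.
W_total = 6763 + 3959 = 10722 J.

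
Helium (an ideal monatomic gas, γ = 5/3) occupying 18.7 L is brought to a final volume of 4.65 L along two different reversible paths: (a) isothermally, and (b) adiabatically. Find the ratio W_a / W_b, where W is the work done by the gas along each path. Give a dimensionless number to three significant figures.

Path (a) isothermal: W = P₁V₁ ln(V₂/V₁) → W_a/(P₁V₁) = -1.392.
Path (b) adiabatic: W = P₁V₁(1 − (V₁/V₂)^(γ−1))/(γ−1) → W_b/(P₁V₁) = -2.293.
W_a / W_b = -1.392 / -2.293 = 0.6068.

W_a / W_b ≈ 0.607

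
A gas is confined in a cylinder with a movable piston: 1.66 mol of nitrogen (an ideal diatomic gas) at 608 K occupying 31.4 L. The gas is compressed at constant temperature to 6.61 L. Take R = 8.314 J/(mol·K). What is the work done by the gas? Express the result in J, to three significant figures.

W ≈ -13100 J

Isothermal: W = nRT ln(V₂/V₁).
W = (1.66)(8.314)(608) × ln(6.61/31.4)
  = 8391 × -1.558
W_by_gas = -13075 J.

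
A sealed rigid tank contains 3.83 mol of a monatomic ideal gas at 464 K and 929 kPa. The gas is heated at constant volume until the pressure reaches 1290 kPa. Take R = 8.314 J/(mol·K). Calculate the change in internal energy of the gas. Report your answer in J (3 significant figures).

ΔU ≈ 8610 J

Constant volume ⇒ W = 0, so Q = ΔU = nCᵥΔT with Cᵥ = 3R/2 = 12.47 J/(mol·K).
At constant V, T₂/T₁ = P₂/P₁ ⇒ ΔT = T₁(P₂/P₁ − 1) = 464·(1290/929 − 1) = 180.3 K.
ΔU = (3.83)(12.47)(180.3) = 8612 J.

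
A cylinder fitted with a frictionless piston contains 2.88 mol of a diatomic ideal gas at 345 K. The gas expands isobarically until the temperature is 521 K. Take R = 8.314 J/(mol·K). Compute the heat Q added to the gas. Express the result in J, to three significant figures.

Q ≈ 14700 J

Isobaric: W = nRΔT = (2.88)(8.314)(176) = 4214 J.
ΔU = nCᵥΔT with Cᵥ = 5R/2: ΔU = (2.88)(20.79)(176) = 10536 J.
Q = ΔU + W = 10536 + 4214 = 14750 J.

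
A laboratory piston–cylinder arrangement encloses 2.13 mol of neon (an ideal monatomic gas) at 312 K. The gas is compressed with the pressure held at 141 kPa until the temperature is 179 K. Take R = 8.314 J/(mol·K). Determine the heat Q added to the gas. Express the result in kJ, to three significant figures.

Q ≈ -5.89 kJ

Isobaric: W = nRΔT = (2.13)(8.314)(-133) = -2355 J.
ΔU = nCᵥΔT with Cᵥ = 3R/2: ΔU = (2.13)(12.47)(-133) = -3533 J.
Q = ΔU + W = -3533 − 2355 = -5888 J.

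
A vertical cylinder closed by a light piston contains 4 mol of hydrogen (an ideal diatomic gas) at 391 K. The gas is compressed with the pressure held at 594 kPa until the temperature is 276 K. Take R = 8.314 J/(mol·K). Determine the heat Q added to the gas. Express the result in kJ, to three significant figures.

Isobaric: W = nRΔT = (4)(8.314)(-115) = -3824 J.
ΔU = nCᵥΔT with Cᵥ = 5R/2: ΔU = (4)(20.79)(-115) = -9561 J.
Q = ΔU + W = -9561 − 3824 = -13386 J.

Q ≈ -13.4 kJ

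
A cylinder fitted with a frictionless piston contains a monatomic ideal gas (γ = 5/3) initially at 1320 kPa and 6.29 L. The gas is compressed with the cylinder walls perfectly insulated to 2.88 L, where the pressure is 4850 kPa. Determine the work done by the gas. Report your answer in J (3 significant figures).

W ≈ -8500 J

Adiabatic: W = (P₁V₁ − P₂V₂)/(γ − 1) with γ = 5/3.
P₁V₁ = 8303 J, P₂V₂ = 13968 J.
W = (8303 − 13968) / 0.6667 = -8498 J.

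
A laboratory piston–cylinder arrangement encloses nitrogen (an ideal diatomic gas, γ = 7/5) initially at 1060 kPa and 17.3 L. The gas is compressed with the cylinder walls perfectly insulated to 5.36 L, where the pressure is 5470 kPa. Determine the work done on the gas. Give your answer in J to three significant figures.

W ≈ 27500 J

Adiabatic: W = (P₁V₁ − P₂V₂)/(γ − 1) with γ = 7/5.
P₁V₁ = 18338 J, P₂V₂ = 29319 J.
W = (18338 − 29319) / 0.4 = -27453 J.
Work on gas = −W_by = 27453 J.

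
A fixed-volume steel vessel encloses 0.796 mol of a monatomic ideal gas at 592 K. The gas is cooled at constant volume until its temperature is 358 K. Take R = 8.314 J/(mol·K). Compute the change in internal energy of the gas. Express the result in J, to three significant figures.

ΔU ≈ -2320 J

Constant volume ⇒ W = 0, so Q = ΔU = nCᵥΔT with Cᵥ = 3R/2 = 12.47 J/(mol·K).
ΔU = (0.796)(12.47)(358 − 592) = -2323 J.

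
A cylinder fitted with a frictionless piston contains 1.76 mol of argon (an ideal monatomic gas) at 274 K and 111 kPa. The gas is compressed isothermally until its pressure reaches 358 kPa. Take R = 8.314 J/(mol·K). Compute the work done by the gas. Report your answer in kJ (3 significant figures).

Isothermal process: W = nRT ln(V₂/V₁) = nRT ln(P₁/P₂).
W = (1.76)(8.314)(274) × ln(111/358)
  = 4009 × ln(0.3101) = 4009 × -1.171
W_by_gas = -4695 J.

W ≈ -4.69 kJ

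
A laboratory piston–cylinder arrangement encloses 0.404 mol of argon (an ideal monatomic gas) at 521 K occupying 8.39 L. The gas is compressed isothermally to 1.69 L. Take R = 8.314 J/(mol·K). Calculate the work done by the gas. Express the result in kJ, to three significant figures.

W ≈ -2.80 kJ

Isothermal: W = nRT ln(V₂/V₁).
W = (0.404)(8.314)(521) × ln(1.69/8.39)
  = 1750 × -1.602
W_by_gas = -2804 J.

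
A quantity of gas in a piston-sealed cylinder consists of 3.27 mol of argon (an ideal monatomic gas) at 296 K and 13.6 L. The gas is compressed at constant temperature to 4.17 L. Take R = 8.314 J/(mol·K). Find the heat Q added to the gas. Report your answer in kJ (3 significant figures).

Isothermal ⇒ ΔU = 0, so Q = W = nRT ln(V₂/V₁).
Q = (3.27)(8.314)(296) ln(4.17/13.6) = 8047 × -1.182 = -9513 J.

Q ≈ -9.51 kJ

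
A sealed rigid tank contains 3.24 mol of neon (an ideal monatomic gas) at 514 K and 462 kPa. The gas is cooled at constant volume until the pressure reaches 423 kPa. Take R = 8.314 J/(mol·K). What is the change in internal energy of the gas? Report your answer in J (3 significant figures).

ΔU ≈ -1750 J

Constant volume ⇒ W = 0, so Q = ΔU = nCᵥΔT with Cᵥ = 3R/2 = 12.47 J/(mol·K).
At constant V, T₂/T₁ = P₂/P₁ ⇒ ΔT = T₁(P₂/P₁ − 1) = 514·(423/462 − 1) = -43.39 K.
ΔU = (3.24)(12.47)(-43.39) = -1753 J.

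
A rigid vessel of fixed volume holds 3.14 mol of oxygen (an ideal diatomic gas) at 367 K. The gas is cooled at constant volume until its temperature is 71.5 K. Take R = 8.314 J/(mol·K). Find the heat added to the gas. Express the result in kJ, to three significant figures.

Q ≈ -19.3 kJ

Constant volume ⇒ W = 0, so Q = ΔU = nCᵥΔT with Cᵥ = 5R/2 = 20.79 J/(mol·K).
ΔU = (3.14)(20.79)(71.5 − 367) = -19286 J.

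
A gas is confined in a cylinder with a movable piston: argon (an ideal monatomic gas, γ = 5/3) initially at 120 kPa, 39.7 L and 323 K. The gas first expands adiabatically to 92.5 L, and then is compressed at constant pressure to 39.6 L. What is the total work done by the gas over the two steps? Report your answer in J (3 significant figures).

W_total ≈ 1530 J

Step 1 (adiabatic): W = (P₁V₁ − P₂V₂)/(γ−1) = (4764 − 2711)/0.667 = 3080 J.
After step 1: P = 29.3 kPa, V = 92.5 L, T = 183.8 K.
Step 2 (isobaric): W = PΔV = (29.3 kPa)(39.6 − 92.5 L) = -1550 J.
W_total = 3080 − 1550 = 1530 J.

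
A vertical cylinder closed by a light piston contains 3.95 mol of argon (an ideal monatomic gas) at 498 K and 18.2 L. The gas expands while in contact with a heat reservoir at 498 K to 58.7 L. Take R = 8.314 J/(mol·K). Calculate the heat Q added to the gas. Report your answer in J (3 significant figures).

Q ≈ 19200 J

Isothermal ⇒ ΔU = 0, so Q = W = nRT ln(V₂/V₁).
Q = (3.95)(8.314)(498) ln(58.7/18.2) = 16354 × 1.171 = 19151 J.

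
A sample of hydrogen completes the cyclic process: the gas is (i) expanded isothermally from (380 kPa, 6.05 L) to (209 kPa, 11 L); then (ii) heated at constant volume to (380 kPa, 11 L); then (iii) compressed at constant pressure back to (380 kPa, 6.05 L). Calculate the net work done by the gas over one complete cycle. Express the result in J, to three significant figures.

W_net ≈ -507 J

Leg (i): W = PᵢVᵢ ln(V_f/Vᵢ) = (2299) ln(11/6.05) = 1374 J.
Leg (ii): W = 0.
Leg (iii): W = PΔV = (380)(6.05 − 11) = -1881 J.
W_net = 1374 − 1881 = -506.6 J.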